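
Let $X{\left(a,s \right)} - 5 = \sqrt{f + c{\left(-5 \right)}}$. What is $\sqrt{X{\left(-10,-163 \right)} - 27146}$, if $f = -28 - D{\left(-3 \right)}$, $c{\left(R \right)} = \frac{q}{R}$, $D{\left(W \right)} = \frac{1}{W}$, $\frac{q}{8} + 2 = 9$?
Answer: $\frac{\sqrt{-6106725 + 15 i \sqrt{8745}}}{15} \approx 0.018921 + 164.75 i$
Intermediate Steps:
$q = 56$ ($q = -16 + 8 \cdot 9 = -16 + 72 = 56$)
$c{\left(R \right)} = \frac{56}{R}$
$f = - \frac{83}{3}$ ($f = -28 - \frac{1}{-3} = -28 - - \frac{1}{3} = -28 + \frac{1}{3} = - \frac{83}{3} \approx -27.667$)
$X{\left(a,s \right)} = 5 + \frac{i \sqrt{8745}}{15}$ ($X{\left(a,s \right)} = 5 + \sqrt{- \frac{83}{3} + \frac{56}{-5}} = 5 + \sqrt{- \frac{83}{3} + 56 \left(- \frac{1}{5}\right)} = 5 + \sqrt{- \frac{83}{3} - \frac{56}{5}} = 5 + \sqrt{- \frac{583}{15}} = 5 + \frac{i \sqrt{8745}}{15}$)
$\sqrt{X{\left(-10,-163 \right)} - 27146} = \sqrt{\left(5 + \frac{i \sqrt{8745}}{15}\right) - 27146} = \sqrt{-27141 + \frac{i \sqrt{8745}}{15}}$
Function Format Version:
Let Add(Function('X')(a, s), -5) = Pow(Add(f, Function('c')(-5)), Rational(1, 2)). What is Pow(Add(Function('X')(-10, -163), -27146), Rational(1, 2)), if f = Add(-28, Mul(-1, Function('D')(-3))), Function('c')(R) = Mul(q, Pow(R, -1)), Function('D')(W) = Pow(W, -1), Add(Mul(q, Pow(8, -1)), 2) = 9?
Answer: Mul(Rational(1, 15), Pow(Add(-6106725, Mul(15, I, Pow(8745, Rational(1, 2)))), Rational(1, 2))) ≈ Add(0.018921, Mul(164.75, I))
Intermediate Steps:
q = 56 (q = Add(-16, Mul(8, 9)) = Add(-16, 72) = 56)
Function('c')(R) = Mul(56, Pow(R, -1))
f = Rational(-83, 3) (f = Add(-28, Mul(-1, Pow(-3, -1))) = Add(-28, Mul(-1, Rational(-1, 3))) = Add(-28, Rational(1, 3)) = Rational(-83, 3) ≈ -27.667)
Function('X')(a, s) = Add(5, Mul(Rational(1, 15), I, Pow(8745, Rational(1, 2)))) (Function('X')(a, s) = Add(5, Pow(Add(Rational(-83, 3), Mul(56, Pow(-5, -1))), Rational(1, 2))) = Add(5, Pow(Add(Rational(-83, 3), Mul(56, Rational(-1, 5))), Rational(1, 2))) = Add(5, Pow(Add(Rational(-83, 3), Rational(-56, 5)), Rational(1, 2))) = Add(5, Pow(Rational(-583, 15), Rational(1, 2))) = Add(5, Mul(Rational(1, 15), I, Pow(8745, Rational(1, 2)))))
Pow(Add(Function('X')(-10, -163), -27146), Rational(1, 2)) = Pow(Add(Add(5, Mul(Rational(1, 15), I, Pow(8745, Rational(1, 2)))), -27146), Rational(1, 2)) = Pow(Add(-27141, Mul(Rational(1, 15), I, Pow(8745, Rational(1, 2)))), Rational(1, 2))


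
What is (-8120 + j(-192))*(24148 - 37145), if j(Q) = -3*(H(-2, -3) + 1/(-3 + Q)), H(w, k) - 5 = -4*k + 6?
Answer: 6918095148/65 ≈ 1.0643e+8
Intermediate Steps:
H(w, k) = 11 - 4*k (H(w, k) = 5 + (-4*k + 6) = 5 + (6 - 4*k) = 11 - 4*k)
j(Q) = -69 - 3/(-3 + Q) (j(Q) = -3*((11 - 4*(-3)) + 1/(-3 + Q)) = -3*((11 + 12) + 1/(-3 + Q)) = -3*(23 + 1/(-3 + Q)) = -69 - 3/(-3 + Q))
(-8120 + j(-192))*(24148 - 37145) = (-8120 + 3*(68 - 23*(-192))/(-3 - 192))*(24148 - 37145) = (-8120 + 3*(68 + 4416)/(-195))*(-12997) = (-8120 + 3*(-1/195)*4484)*(-12997) = (-8120 - 4484/65)*(-12997) = -532284/65*(-12997) = 6918095148/65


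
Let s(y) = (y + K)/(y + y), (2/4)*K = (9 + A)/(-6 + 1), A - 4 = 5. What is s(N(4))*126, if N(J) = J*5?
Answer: 1008/25 ≈ 40.320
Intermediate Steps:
A = 9 (A = 4 + 5 = 9)
K = -36/5 (K = 2*((9 + 9)/(-6 + 1)) = 2*(18/(-5)) = 2*(18*(-1/5)) = 2*(-18/5) = -36/5 ≈ -7.2000)
N(J) = 5*J
s(y) = (-36/5 + y)/(2*y) (s(y) = (y - 36/5)/(y + y) = (-36/5 + y)/((2*y)) = (-36/5 + y)*(1/(2*y)) = (-36/5 + y)/(2*y))
s(N(4))*126 = ((-36 + 5*(5*4))/(10*((5*4))))*126 = ((1/10)*(-36 + 5*20)/20)*126 = ((1/10)*(1/20)*(-36 + 100))*126 = ((1/10)*(1/20)*64)*126 = (8/25)*126 = 1008/25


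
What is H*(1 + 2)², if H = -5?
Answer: -45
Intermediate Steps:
H*(1 + 2)² = -5*(1 + 2)² = -5*3² = -5*9 = -45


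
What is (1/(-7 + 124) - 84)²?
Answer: 96569929/13689 ≈ 7054.6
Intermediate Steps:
(1/(-7 + 124) - 84)² = (1/117 - 84)² = (-9827/117)² = 96569929/13689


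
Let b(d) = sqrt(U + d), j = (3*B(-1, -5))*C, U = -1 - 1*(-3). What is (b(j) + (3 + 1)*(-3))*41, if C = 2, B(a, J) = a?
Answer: -492 + 82*I ≈ -492.0 + 82.0*I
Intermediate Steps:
U = 2 (U = -1 + 3 = 2)
j = -6 (j = (3*(-1))*2 = -3*2 = -6)
b(d) = sqrt(2 + d)
(b(j) + (3 + 1)*(-3))*41 = (sqrt(2 - 6) + (3 + 1)*(-3))*41 = (sqrt(-4) + 4*(-3))*41 = (2*I - 12)*41 = (-12 + 2*I)*41 = -492 + 82*I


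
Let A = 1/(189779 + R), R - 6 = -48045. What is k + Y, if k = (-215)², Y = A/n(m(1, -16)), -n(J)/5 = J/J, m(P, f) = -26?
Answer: 32759657499/708700 ≈ 46225.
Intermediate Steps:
n(J) = -5 (n(J) = -5*J/J = -5*1 = -5)
R = -48039 (R = 6 - 48045 = -48039)
A = 1/141740 (A = 1/(189779 - 48039) = 1/141740 ≈ 7.0552e-6)
Y = -1/708700 (Y = (1/141740)/(-5) = (1/141740)*(-⅕) = -1/708700 ≈ -1.4110e-6)
k = 46225
k + Y = 46225 - 1/708700 = 32759657499/708700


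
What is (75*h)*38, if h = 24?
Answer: 68400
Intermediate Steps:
(75*h)*38 = (75*24)*38 = 1800*38 = 68400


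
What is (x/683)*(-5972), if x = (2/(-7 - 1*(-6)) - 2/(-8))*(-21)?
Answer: -219471/683 ≈ -321.33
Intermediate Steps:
x = 147/4 (x = (2/(-7 + 6) - 2*(-1/8))*(-21) = (2/(-1) + 1/4)*(-21) = (2*(-1) + 1/4)*(-21) = (-2 + 1/4)*(-21) = -7/4*(-21) = 147/4 ≈ 36.750)
(x/683)*(-5972) = ((147/4)/683)*(-5972) = ((147/4)*(1/683))*(-5972) = (147/2732)*(-5972) = -219471/683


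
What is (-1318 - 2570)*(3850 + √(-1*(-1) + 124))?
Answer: -14968800 - 19440*√5 ≈ -1.5012e+7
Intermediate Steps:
(-1318 - 2570)*(3850 + √(-1*(-1) + 124)) = -3888*(3850 + √(1 + 124)) = -3888*(3850 + √125) = -3888*(3850 + 5*√5) = -14968800 - 19440*√5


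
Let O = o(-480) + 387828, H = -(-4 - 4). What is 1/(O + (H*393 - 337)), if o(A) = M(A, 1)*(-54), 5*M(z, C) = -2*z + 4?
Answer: 5/1901119 ≈ 2.6300e-6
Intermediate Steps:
H = 8 (H = -1*(-8) = 8)
M(z, C) = ⅘ - 2*z/5 (M(z, C) = (-2*z + 4)/5 = (4 - 2*z)/5 = ⅘ - 2*z/5)
o(A) = -216/5 + 108*A/5 (o(A) = (⅘ - 2*A/5)*(-54) = -216/5 + 108*A/5)
O = 1887084/5 (O = (-216/5 + (108/5)*(-480)) + 387828 = (-216/5 - 10368) + 387828 = -52056/5 + 387828 = 1887084/5 ≈ 3.7742e+5)
1/(O + (H*393 - 337)) = 1/(1887084/5 + (8*393 - 337)) = 1/(1887084/5 + (3144 - 337)) = 1/(1887084/5 + 2807) = 1/(1901119/5) = 5/1901119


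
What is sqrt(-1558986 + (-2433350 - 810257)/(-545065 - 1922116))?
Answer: I*sqrt(9489511852945622479)/2467181 ≈ 1248.6*I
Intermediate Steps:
sqrt(-1558986 + (-2433350 - 810257)/(-545065 - 1922116)) = sqrt(-1558986 - 3243607/(-2467181)) = sqrt(-1558986 - 3243607*(-1/2467181)) = sqrt(-1558986 + 3243607/2467181) = sqrt(-3846297394859/2467181) = I*sqrt(9489511852945622479)/2467181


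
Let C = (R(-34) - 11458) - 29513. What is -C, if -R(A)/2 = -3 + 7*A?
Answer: 40489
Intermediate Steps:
R(A) = 6 - 14*A (R(A) = -2*(-3 + 7*A) = 6 - 14*A)
C = -40489 (C = ((6 - 14*(-34)) - 11458) - 29513 = ((6 + 476) - 11458) - 29513 = (482 - 11458) - 29513 = -10976 - 29513 = -40489)
-C = -1*(-40489) = 40489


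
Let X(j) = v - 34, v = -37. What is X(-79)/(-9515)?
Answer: 71/9515 ≈ 0.0074619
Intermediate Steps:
X(j) = -71 (X(j) = -37 - 34 = -71)
X(-79)/(-9515) = -71/(-9515) = -71*(-1/9515) = 71/9515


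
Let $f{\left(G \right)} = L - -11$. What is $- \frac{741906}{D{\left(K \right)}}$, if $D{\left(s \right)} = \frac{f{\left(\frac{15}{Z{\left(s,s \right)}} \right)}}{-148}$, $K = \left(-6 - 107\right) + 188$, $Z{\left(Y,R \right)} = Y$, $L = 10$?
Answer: $\frac{36600696}{7} \approx 5.2287 \cdot 10^{6}$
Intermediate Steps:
$f{\left(G \right)} = 21$ ($f{\left(G \right)} = 10 - -11 = 10 + 11 = 21$)
$K = 75$ ($K = -113 + 188 = 75$)
$D{\left(s \right)} = - \frac{21}{148}$ ($D{\left(s \right)} = \frac{21}{-148} = 21 \left(- \frac{1}{148}\right) = - \frac{21}{148}$)
$- \frac{741906}{D{\left(K \right)}} = - \frac{741906}{- \frac{21}{148}} = \left(-741906\right) \left(- \frac{148}{21}\right) = \frac{36600696}{7}$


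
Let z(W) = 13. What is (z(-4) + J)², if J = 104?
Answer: 13689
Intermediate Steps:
(z(-4) + J)² = (13 + 104)² = 117² = 13689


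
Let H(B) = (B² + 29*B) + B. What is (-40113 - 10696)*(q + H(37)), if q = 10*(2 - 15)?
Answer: -119350341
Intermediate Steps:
H(B) = B² + 30*B
q = -130 (q = 10*(-13) = -130)
(-40113 - 10696)*(q + H(37)) = (-40113 - 10696)*(-130 + 37*(30 + 37)) = -50809*(-130 + 37*67) = -50809*(-130 + 2479) = -50809*2349 = -119350341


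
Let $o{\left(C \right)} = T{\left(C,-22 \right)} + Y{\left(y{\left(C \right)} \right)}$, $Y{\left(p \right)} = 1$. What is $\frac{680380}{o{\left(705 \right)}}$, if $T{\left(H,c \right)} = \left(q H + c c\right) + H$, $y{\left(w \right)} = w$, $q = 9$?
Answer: $\frac{136076}{1507} \approx 90.296$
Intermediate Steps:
$T{\left(H,c \right)} = c^{2} + 10 H$ ($T{\left(H,c \right)} = \left(9 H + c c\right) + H = \left(9 H + c^{2}\right) + H = \left(c^{2} + 9 H\right) + H = c^{2} + 10 H$)
$o{\left(C \right)} = 485 + 10 C$ ($o{\left(C \right)} = \left(\left(-22\right)^{2} + 10 C\right) + 1 = \left(484 + 10 C\right) + 1 = 485 + 10 C$)
$\frac{680380}{o{\left(705 \right)}} = \frac{680380}{485 + 10 \cdot 705} = \frac{680380}{485 + 7050} = \frac{680380}{7535} = 680380 \cdot \frac{1}{7535} = \frac{136076}{1507}$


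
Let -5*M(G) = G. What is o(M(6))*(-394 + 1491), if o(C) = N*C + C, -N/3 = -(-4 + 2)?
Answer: 6582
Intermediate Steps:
N = -6 (N = -(-3)*(-4 + 2) = -(-3)*(-2) = -3*2 = -6)
M(G) = -G/5
o(C) = -5*C (o(C) = -6*C + C = -5*C)
o(M(6))*(-394 + 1491) = (-(-1)*6)*(-394 + 1491) = -5*(-6/5)*1097 = 6*1097 = 6582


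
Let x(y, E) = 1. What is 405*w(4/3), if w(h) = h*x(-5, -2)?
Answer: 540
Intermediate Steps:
w(h) = h (w(h) = h*1 = h)
405*w(4/3) = 405*(4/3) = 540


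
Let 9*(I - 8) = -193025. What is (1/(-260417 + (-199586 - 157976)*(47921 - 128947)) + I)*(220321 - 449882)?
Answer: 427760070096977485462/86914674585 ≈ 4.9216e+9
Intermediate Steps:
I = -192953/9 (I = 8 + (⅑)*(-193025) = 8 - 193025/9 = -192953/9 ≈ -21439.)
(1/(-260417 + (-199586 - 157976)*(47921 - 128947)) + I)*(220321 - 449882) = (1/(-260417 + (-199586 - 157976)*(47921 - 128947)) - 192953/9)*(220321 - 449882) = (1/(-260417 - 357562*(-81026)) - 192953/9)*(-229561) = (1/(-260417 + 28971818612) - 192953/9)*(-229561) = (1/28971558195 - 192953/9)*(-229561) = -1863383022799942/86914674585*(-229561) = 427760070096977485462/86914674585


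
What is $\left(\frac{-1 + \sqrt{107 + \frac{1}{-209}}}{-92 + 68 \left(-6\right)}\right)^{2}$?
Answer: $\frac{\left(209 - \sqrt{4673658}\right)^{2}}{10920250000} \approx 0.00034923$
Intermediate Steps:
$\left(\frac{-1 + \sqrt{107 + \frac{1}{-209}}}{-92 + 68 \left(-6\right)}\right)^{2} = \left(\frac{-1 + \sqrt{107 - \frac{1}{209}}}{-92 - 408}\right)^{2} = \left(\frac{-1 + \sqrt{\frac{22362}{209}}}{-500}\right)^{2} = \left(\left(-1 + \frac{\sqrt{4673658}}{209}\right) \left(- \frac{1}{500}\right)\right)^{2} = \left(\frac{1}{500} - \frac{\sqrt{4673658}}{104500}\right)^{2}$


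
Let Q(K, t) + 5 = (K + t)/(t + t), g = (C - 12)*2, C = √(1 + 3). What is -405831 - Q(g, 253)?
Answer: -205348189/506 ≈ -4.0583e+5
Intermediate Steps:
C = 2 (C = √4 = 2)
g = -20 (g = (2 - 12)*2 = -10*2 = -20)
Q(K, t) = -5 + (K + t)/(2*t) (Q(K, t) = -5 + (K + t)/(t + t) = -5 + (K + t)/((2*t)) = -5 + (K + t)*(1/(2*t)) = -5 + (K + t)/(2*t))
-405831 - Q(g, 253) = -405831 - (-20 - 9*253)/(2*253) = -405831 - (-20 - 2277)/(2*253) = -405831 - (-2297)/(2*253) = -405831 - 1*(-2297/506) = -405831 + 2297/506 = -205348189/506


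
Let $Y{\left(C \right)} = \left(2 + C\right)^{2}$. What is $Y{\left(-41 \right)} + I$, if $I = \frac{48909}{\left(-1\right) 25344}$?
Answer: $\frac{12833105}{8448} \approx 1519.1$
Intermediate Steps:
$I = - \frac{16303}{8448}$ ($I = \frac{48909}{-25344} = 48909 \left(- \frac{1}{25344}\right) = - \frac{16303}{8448} \approx -1.9298$)
$Y{\left(-41 \right)} + I = \left(2 - 41\right)^{2} - \frac{16303}{8448} = \left(-39\right)^{2} - \frac{16303}{8448} = 1521 - \frac{16303}{8448} = \frac{12833105}{8448}$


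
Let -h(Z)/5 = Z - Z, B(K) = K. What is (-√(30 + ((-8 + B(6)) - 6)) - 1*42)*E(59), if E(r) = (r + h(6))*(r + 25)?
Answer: -208152 - 4956*√22 ≈ -2.3140e+5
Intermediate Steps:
h(Z) = 0 (h(Z) = -5*(Z - Z) = -5*0 = 0)
E(r) = r*(25 + r) (E(r) = (r + 0)*(r + 25) = r*(25 + r))
(-√(30 + ((-8 + B(6)) - 6)) - 1*42)*E(59) = (-√(30 + ((-8 + 6) - 6)) - 1*42)*(59*(25 + 59)) = (-√(30 + (-2 - 6)) - 42)*(59*84) = (-√(30 - 8) - 42)*4956 = (-√22 - 42)*4956 = (-42 - √22)*4956 = -208152 - 4956*√22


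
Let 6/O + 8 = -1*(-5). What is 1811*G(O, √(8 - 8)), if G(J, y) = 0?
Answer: 0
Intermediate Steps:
O = -2 (O = 6/(-8 - 1*(-5)) = 6/(-8 + 5) = 6/(-3) = 6*(-⅓) = -2)
1811*G(O, √(8 - 8)) = 1811*0 = 0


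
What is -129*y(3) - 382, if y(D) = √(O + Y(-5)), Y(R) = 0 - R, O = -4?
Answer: -511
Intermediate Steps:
Y(R) = -R
y(D) = 1 (y(D) = √(-4 - 1*(-5)) = √(-4 + 5) = √1 = 1)
-129*y(3) - 382 = -129*1 - 382 = -129 - 382 = -511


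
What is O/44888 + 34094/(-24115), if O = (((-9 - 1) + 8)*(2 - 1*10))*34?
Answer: -189661614/135309265 ≈ -1.4017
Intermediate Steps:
O = 544 (O = ((-10 + 8)*(2 - 10))*34 = -2*(-8)*34 = 16*34 = 544)
O/44888 + 34094/(-24115) = 544/44888 + 34094/(-24115) = 544*(1/44888) + 34094*(-1/24115) = 68/5611 - 34094/24115 = -189661614/135309265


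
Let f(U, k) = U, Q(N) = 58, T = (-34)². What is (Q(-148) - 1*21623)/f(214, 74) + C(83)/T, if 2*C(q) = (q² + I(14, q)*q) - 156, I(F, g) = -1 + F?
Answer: -3011657/30923 ≈ -97.392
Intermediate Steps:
T = 1156
C(q) = -78 + q²/2 + 13*q/2 (C(q) = ((q² + (-1 + 14)*q) - 156)/2 = ((q² + 13*q) - 156)/2 = (-156 + q² + 13*q)/2 = -78 + q²/2 + 13*q/2)
(Q(-148) - 1*21623)/f(214, 74) + C(83)/T = (58 - 1*21623)/214 + (-78 + (½)*83² + (13/2)*83)/1156 = (58 - 21623)*(1/214) + (-78 + (½)*6889 + 1079/2)*(1/1156) = -21565*1/214 + (-78 + 6889/2 + 1079/2)*(1/1156) = -21565/214 + 3906*(1/1156) = -21565/214 + 1953/578 = -3011657/30923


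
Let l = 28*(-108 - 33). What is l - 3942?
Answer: -7890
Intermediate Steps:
l = -3948 (l = 28*(-141) = -3948)
l - 3942 = -3948 - 3942 = -7890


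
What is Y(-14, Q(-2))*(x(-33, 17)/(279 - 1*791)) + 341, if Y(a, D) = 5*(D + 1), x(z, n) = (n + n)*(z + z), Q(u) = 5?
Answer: 30239/64 ≈ 472.48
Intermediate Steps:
x(z, n) = 4*n*z (x(z, n) = (2*n)*(2*z) = 4*n*z)
Y(a, D) = 5 + 5*D (Y(a, D) = 5*(1 + D) = 5 + 5*D)
Y(-14, Q(-2))*(x(-33, 17)/(279 - 1*791)) + 341 = (5 + 5*5)*((4*17*(-33))/(279 - 1*791)) + 341 = (5 + 25)*(-2244/(279 - 791)) + 341 = 30*(-2244/(-512)) + 341 = 30*(-2244*(-1/512)) + 341 = 30*(561/128) + 341 = 8415/64 + 341 = 30239/64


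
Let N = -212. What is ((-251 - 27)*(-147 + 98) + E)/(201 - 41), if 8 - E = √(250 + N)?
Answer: 1363/16 - √38/160 ≈ 85.149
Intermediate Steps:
E = 8 - √38 (E = 8 - √(250 - 212) = 8 - √38 ≈ 1.8356)
((-251 - 27)*(-147 + 98) + E)/(201 - 41) = ((-251 - 27)*(-147 + 98) + (8 - √38))/(201 - 41) = (-278*(-49) + (8 - √38))/160 = (13622 + (8 - √38))*(1/160) = (13630 - √38)*(1/160) = 1363/16 - √38/160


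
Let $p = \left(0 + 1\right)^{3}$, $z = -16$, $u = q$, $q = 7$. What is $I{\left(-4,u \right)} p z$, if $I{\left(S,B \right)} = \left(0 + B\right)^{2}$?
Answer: $-784$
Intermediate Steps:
$u = 7$
$I{\left(S,B \right)} = B^{2}$
$p = 1$ ($p = 1^{3} = 1$)
$I{\left(-4,u \right)} p z = 7^{2} \cdot 1 \left(-16\right) = 49 \cdot 1 \left(-16\right) = 49 \left(-16\right) = -784$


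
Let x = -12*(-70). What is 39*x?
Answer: 32760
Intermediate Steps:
x = 840
39*x = 39*840 = 32760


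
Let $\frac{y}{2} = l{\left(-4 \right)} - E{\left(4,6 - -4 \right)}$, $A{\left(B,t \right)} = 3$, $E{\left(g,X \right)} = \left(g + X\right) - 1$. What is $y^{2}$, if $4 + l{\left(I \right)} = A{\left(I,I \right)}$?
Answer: $784$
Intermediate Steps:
$E{\left(g,X \right)} = -1 + X + g$ ($E{\left(g,X \right)} = \left(X + g\right) - 1 = -1 + X + g$)
$l{\left(I \right)} = -1$ ($l{\left(I \right)} = -4 + 3 = -1$)
$y = -28$ ($y = 2 \left(-1 - \left(-1 + \left(6 - -4\right) + 4\right)\right) = 2 \left(-1 - \left(-1 + \left(6 + 4\right) + 4\right)\right) = 2 \left(-1 - \left(-1 + 10 + 4\right)\right) = 2 \left(-1 - 13\right) = 2 \left(-14\right) = -28$)
$y^{2} = \left(-28\right)^{2} = 784$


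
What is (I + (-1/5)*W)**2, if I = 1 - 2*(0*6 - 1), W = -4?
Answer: 361/25 ≈ 14.440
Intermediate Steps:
I = 3 (I = 1 - 2*(0 - 1) = 1 - 2*(-1) = 1 + 2 = 3)
(I + (-1/5)*W)**2 = (3 - 1/5*(-4))**2 = (3 + 4/5)**2 = (19/5)**2 = 361/25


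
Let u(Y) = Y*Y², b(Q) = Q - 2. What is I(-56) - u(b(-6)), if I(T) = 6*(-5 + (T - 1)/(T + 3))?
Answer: 25888/53 ≈ 488.45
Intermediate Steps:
b(Q) = -2 + Q
u(Y) = Y³
I(T) = -30 + 6*(-1 + T)/(3 + T) (I(T) = 6*(-5 + (-1 + T)/(3 + T)) = -30 + 6*(-1 + T)/(3 + T))
I(-56) - u(b(-6)) = 24*(-4 - 1*(-56))/(3 - 56) - (-2 - 6)³ = 24*(-4 + 56)/(-53) - 1*(-8)³ = 24*(-1/53)*52 - 1*(-512) = -1248/53 + 512 = 25888/53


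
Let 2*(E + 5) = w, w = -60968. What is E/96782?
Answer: -30489/96782 ≈ -0.31503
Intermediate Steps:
E = -30489 (E = -5 + (1/2)*(-60968) = -5 - 30484 = -30489)
E/96782 = -30489/96782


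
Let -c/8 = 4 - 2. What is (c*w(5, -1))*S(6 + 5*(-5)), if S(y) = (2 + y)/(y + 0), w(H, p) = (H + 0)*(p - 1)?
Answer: 2720/19 ≈ 143.16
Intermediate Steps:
w(H, p) = H*(-1 + p)
S(y) = (2 + y)/y
c = -16 (c = -8*(4 - 2) = -8*2 = -16)
(c*w(5, -1))*S(6 + 5*(-5)) = (-80*(-1 - 1))*((2 + (6 + 5*(-5)))/(6 + 5*(-5))) = (-80*(-2))*((2 + (6 - 25))/(6 - 25)) = (-16*(-10))*((2 - 19)/(-19)) = 160*(-1/19*(-17)) = 160*(17/19) = 2720/19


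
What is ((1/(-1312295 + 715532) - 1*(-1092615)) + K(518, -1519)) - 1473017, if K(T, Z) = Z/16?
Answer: -3633063902629/9548208 ≈ -3.8050e+5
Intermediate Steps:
K(T, Z) = Z/16 (K(T, Z) = Z*(1/16) = Z/16)
((1/(-1312295 + 715532) - 1*(-1092615)) + K(518, -1519)) - 1473017 = ((1/(-1312295 + 715532) - 1*(-1092615)) + (1/16)*(-1519)) - 1473017 = ((1/(-596763) + 1092615) - 1519/16) - 1473017 = ((-1/596763 + 1092615) - 1519/16) - 1473017 = (652032205244/596763 - 1519/16) - 1473017 = 10431608800907/9548208 - 1473017 = -3633063902629/9548208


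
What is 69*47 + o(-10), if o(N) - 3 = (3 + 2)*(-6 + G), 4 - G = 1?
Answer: 3231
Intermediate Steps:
G = 3 (G = 4 - 1*1 = 4 - 1 = 3)
o(N) = -12 (o(N) = 3 + (3 + 2)*(-6 + 3) = 3 + 5*(-3) = 3 - 15 = -12)
69*47 + o(-10) = 69*47 - 12 = 3243 - 12 = 3231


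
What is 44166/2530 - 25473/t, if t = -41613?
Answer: 28823128/1595165 ≈ 18.069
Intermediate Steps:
44166/2530 - 25473/t = 44166/2530 - 25473/(-41613) = 44166*(1/2530) - 25473*(-1/41613) = 22083/1265 + 8491/13871 = 28823128/1595165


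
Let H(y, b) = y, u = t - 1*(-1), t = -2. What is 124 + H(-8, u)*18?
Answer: -20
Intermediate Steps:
u = -1 (u = -2 - 1*(-1) = -2 + 1 = -1)
124 + H(-8, u)*18 = 124 - 8*18 = 124 - 144 = -20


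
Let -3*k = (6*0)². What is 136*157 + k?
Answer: 21352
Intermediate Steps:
k = 0 (k = -(6*0)²/3 = -⅓*0² = -⅓*0 = 0)
136*157 + k = 136*157 + 0 = 21352 + 0 = 21352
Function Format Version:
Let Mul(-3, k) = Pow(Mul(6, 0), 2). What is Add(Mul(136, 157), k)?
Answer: 21352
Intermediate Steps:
k = 0 (k = Mul(Rational(-1, 3), Pow(Mul(6, 0), 2)) = Mul(Rational(-1, 3), Pow(0, 2)) = Mul(Rational(-1, 3), 0) = 0)
Add(Mul(136, 157), k) = Add(Mul(136, 157), 0) = Add(21352, 0) = 21352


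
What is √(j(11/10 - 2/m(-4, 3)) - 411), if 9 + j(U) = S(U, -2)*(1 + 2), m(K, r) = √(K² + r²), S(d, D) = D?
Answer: I*√426 ≈ 20.64*I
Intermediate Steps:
j(U) = -15 (j(U) = -9 - 2*(1 + 2) = -9 - 2*3 = -9 - 6 = -15)
√(j(11/10 - 2/m(-4, 3)) - 411) = √(-15 - 411) = √(-426) = I*√426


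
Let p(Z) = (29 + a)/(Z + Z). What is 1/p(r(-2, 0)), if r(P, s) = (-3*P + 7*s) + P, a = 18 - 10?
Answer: 8/37 ≈ 0.21622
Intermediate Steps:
a = 8
r(P, s) = -2*P + 7*s
p(Z) = 37/(2*Z) (p(Z) = (29 + 8)/(Z + Z) = 37/((2*Z)) = 37*(1/(2*Z)) = 37/(2*Z))
1/p(r(-2, 0)) = 1/(37/(2*(-2*(-2) + 7*0))) = 1/(37/(2*(4 + 0))) = 1/((37/2)/4) = 1/((37/2)*(¼)) = 1/(37/8) = 8/37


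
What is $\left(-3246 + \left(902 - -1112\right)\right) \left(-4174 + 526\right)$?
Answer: $4494336$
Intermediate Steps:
$\left(-3246 + \left(902 - -1112\right)\right) \left(-4174 + 526\right) = \left(-3246 + \left(902 + 1112\right)\right) \left(-3648\right) = \left(-3246 + 2014\right) \left(-3648\right) = \left(-1232\right) \left(-3648\right) = 4494336$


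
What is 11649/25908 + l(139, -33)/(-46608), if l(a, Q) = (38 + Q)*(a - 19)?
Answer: 3662443/8385556 ≈ 0.43676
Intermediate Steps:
l(a, Q) = (-19 + a)*(38 + Q) (l(a, Q) = (38 + Q)*(-19 + a) = (-19 + a)*(38 + Q))
11649/25908 + l(139, -33)/(-46608) = 11649/25908 + (-722 - 19*(-33) + 38*139 - 33*139)/(-46608) = 11649*(1/25908) + (-722 + 627 + 5282 - 4587)*(-1/46608) = 3883/8636 + 600*(-1/46608) = 3883/8636 - 25/1942 = 3662443/8385556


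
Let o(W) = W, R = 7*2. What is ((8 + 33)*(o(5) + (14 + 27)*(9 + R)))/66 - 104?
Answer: 5334/11 ≈ 484.91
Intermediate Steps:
R = 14
((8 + 33)*(o(5) + (14 + 27)*(9 + R)))/66 - 104 = ((8 + 33)*(5 + (14 + 27)*(9 + 14)))/66 - 104 = (41*(5 + 41*23))/66 - 104 = (41*(5 + 943))/66 - 104 = (41*948)/66 - 104 = (1/66)*38868 - 104 = 6478/11 - 104 = 5334/11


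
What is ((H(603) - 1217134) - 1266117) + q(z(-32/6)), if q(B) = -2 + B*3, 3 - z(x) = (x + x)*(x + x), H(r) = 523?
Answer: -7449187/3 ≈ -2.4831e+6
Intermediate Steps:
z(x) = 3 - 4*x**2 (z(x) = 3 - (x + x)*(x + x) = 3 - 2*x*2*x = 3 - 4*x**2)
q(B) = -2 + 3*B
((H(603) - 1217134) - 1266117) + q(z(-32/6)) = ((523 - 1217134) - 1266117) + (-2 + 3*(3 - 4*(-32/6)**2)) = (-1216611 - 1266117) + (-2 + 3*(3 - 4*(-32*1/6)**2)) = -2482728 + (-2 + 3*(3 - 4*(-16/3)**2)) = -2482728 + (-2 + 3*(3 - 4*256/9)) = -2482728 + (-2 + 3*(3 - 1024/9)) = -2482728 + (-2 + 3*(-997/9)) = -2482728 + (-2 - 997/3) = -2482728 - 1003/3 = -7449187/3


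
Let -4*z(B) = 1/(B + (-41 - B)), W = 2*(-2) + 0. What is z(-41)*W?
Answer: -1/41 ≈ -0.024390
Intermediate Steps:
W = -4 (W = -4 + 0 = -4)
z(B) = 1/164 (z(B) = -1/(4*(B + (-41 - B))) = -1/4/(-41) = -1/4*(-1/41) = 1/164)
z(-41)*W = (1/164)*(-4) = -1/41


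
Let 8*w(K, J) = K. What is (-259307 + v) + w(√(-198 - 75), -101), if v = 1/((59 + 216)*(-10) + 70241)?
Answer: -17500888736/67491 + I*√273/8 ≈ -2.5931e+5 + 2.0653*I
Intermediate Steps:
w(K, J) = K/8
v = 1/67491 (v = 1/(275*(-10) + 70241) = 1/(-2750 + 70241) = 1/67491 ≈ 1.4817e-5)
(-259307 + v) + w(√(-198 - 75), -101) = (-259307 + 1/67491) + √(-198 - 75)/8 = -17500888736/67491 + √(-273)/8 = -17500888736/67491 + (I*√273)/8 = -17500888736/67491 + I*√273/8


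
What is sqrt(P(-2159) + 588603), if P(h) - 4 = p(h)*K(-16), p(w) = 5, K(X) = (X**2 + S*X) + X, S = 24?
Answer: sqrt(587887) ≈ 766.74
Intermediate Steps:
K(X) = X**2 + 25*X (K(X) = (X**2 + 24*X) + X = X**2 + 25*X)
P(h) = -716 (P(h) = 4 + 5*(-16*(25 - 16)) = 4 + 5*(-16*9) = 4 + 5*(-144) = 4 - 720 = -716)
sqrt(P(-2159) + 588603) = sqrt(-716 + 588603) = sqrt(587887)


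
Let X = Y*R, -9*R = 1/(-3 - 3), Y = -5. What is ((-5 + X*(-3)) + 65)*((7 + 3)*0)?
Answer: 0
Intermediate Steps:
R = 1/54 (R = -1/(9*(-3 - 3)) = -⅑/(-6) = -⅑*(-⅙) = 1/54 ≈ 0.018519)
X = -5/54 (X = -5*1/54 = -5/54 ≈ -0.092593)
((-5 + X*(-3)) + 65)*((7 + 3)*0) = ((-5 - 5/54*(-3)) + 65)*((7 + 3)*0) = ((-5 + 5/18) + 65)*(10*0) = (-85/18 + 65)*0 = (1085/18)*0 = 0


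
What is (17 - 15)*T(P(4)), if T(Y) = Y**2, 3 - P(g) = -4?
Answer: 98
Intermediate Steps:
P(g) = 7 (P(g) = 3 - 1*(-4) = 3 + 4 = 7)
(17 - 15)*T(P(4)) = (17 - 15)*7**2 = 2*49 = 98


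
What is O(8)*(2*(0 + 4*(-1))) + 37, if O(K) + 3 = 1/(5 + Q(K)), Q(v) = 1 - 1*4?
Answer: 57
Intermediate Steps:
Q(v) = -3 (Q(v) = 1 - 4 = -3)
O(K) = -5/2 (O(K) = -3 + 1/(5 - 3) = -3 + 1/2 = -3 + ½ = -5/2)
O(8)*(2*(0 + 4*(-1))) + 37 = -5*(0 + 4*(-1)) + 37 = -5*(0 - 4) + 37 = -5*(-4) + 37 = -5/2*(-8) + 37 = 20 + 37 = 57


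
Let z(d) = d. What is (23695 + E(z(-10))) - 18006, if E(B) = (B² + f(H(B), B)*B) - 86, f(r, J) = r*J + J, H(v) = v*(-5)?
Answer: 10803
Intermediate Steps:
H(v) = -5*v
f(r, J) = J + J*r (f(r, J) = J*r + J = J + J*r)
E(B) = -86 + B² + B²*(1 - 5*B) (E(B) = (B² + (B*(1 - 5*B))*B) - 86 = (B² + B²*(1 - 5*B)) - 86 = -86 + B² + B²*(1 - 5*B))
(23695 + E(z(-10))) - 18006 = (23695 + (-86 - 5*(-10)³ + 2*(-10)²)) - 18006 = (23695 + (-86 - 5*(-1000) + 2*100)) - 18006 = (23695 + (-86 + 5000 + 200)) - 18006 = (23695 + 5114) - 18006 = 28809 - 18006 = 10803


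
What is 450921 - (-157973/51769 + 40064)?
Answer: 21269814006/51769 ≈ 4.1086e+5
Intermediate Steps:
450921 - (-157973/51769 + 40064) = 450921 - 1*2073915243/51769 = 450921 - 2073915243/51769 = 21269814006/51769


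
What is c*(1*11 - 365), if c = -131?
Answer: 46374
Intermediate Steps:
c*(1*11 - 365) = -131*(1*11 - 365) = -131*(11 - 365) = -131*(-354) = 46374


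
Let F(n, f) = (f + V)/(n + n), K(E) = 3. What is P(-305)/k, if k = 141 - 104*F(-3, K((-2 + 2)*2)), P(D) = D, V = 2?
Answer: -915/683 ≈ -1.3397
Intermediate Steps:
F(n, f) = (2 + f)/(2*n) (F(n, f) = (f + 2)/(n + n) = (2 + f)/((2*n)) = (2 + f)*(1/(2*n)) = (2 + f)/(2*n))
k = 683/3 (k = 141 - 52*(2 + 3)/(-3) = 141 - 52*(-1)*5/3 = 141 - 104*(-⅚) = 141 + 260/3 = 683/3 ≈ 227.67)
P(-305)/k = -305/683/3 = -305*3/683 = -915/683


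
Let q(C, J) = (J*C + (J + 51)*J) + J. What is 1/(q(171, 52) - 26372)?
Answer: -1/12072 ≈ -8.2836e-5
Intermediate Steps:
q(C, J) = J + C*J + J*(51 + J) (q(C, J) = (C*J + (51 + J)*J) + J = (C*J + J*(51 + J)) + J = J + C*J + J*(51 + J))
1/(q(171, 52) - 26372) = 1/(52*(52 + 171 + 52) - 26372) = 1/(52*275 - 26372) = 1/(14300 - 26372) = 1/(-12072) = -1/12072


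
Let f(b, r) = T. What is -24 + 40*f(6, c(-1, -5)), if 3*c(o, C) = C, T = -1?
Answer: -64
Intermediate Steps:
c(o, C) = C/3
f(b, r) = -1
-24 + 40*f(6, c(-1, -5)) = -24 + 40*(-1) = -24 - 40 = -64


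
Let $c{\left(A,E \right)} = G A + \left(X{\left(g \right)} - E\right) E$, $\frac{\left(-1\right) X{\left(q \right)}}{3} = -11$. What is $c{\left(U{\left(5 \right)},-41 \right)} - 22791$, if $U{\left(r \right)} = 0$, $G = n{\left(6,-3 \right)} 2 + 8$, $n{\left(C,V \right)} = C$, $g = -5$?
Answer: $-25825$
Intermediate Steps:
$X{\left(q \right)} = 33$ ($X{\left(q \right)} = \left(-3\right) \left(-11\right) = 33$)
$G = 20$ ($G = 6 \cdot 2 + 8 = 12 + 8 = 20$)
$c{\left(A,E \right)} = 20 A + E \left(33 - E\right)$ ($c{\left(A,E \right)} = 20 A + \left(33 - E\right) E = 20 A + E \left(33 - E\right)$)
$c{\left(U{\left(5 \right)},-41 \right)} - 22791 = \left(- \left(-41\right)^{2} + 20 \cdot 0 + 33 \left(-41\right)\right) - 22791 = \left(\left(-1\right) 1681 + 0 - 1353\right) - 22791 = \left(-1681 + 0 - 1353\right) - 22791 = -3034 - 22791 = -25825$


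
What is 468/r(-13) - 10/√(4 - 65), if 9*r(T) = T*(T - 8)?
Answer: 108/7 + 10*I*√61/61 ≈ 15.429 + 1.2804*I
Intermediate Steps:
r(T) = T*(-8 + T)/9 (r(T) = (T*(T - 8))/9 = (T*(-8 + T))/9 = T*(-8 + T)/9)
468/r(-13) - 10/√(4 - 65) = 468/(((⅑)*(-13)*(-8 - 13))) - 10/√(4 - 65) = 468/(((⅑)*(-13)*(-21))) - 10*(-I*√61/61) = 468/(91/3) - 10*(-I*√61/61) = 468*(3/91) - (-10)*I*√61/61 = 108/7 + 10*I*√61/61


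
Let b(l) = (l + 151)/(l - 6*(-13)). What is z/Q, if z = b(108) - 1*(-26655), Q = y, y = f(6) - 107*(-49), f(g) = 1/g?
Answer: 4958089/975229 ≈ 5.0840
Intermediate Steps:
y = 31459/6 (y = 1/6 - 107*(-49) = ⅙ + 5243 = 31459/6 ≈ 5243.2)
b(l) = (151 + l)/(78 + l) (b(l) = (151 + l)/(l + 78) = (151 + l)/(78 + l))
Q = 31459/6 ≈ 5243.2
z = 4958089/186 (z = (151 + 108)/(78 + 108) - 1*(-26655) = 259/186 + 26655 = 4958089/186 ≈ 26656.)
z/Q = 4958089/(186*(31459/6)) = (4958089/186)*(6/31459) = 4958089/975229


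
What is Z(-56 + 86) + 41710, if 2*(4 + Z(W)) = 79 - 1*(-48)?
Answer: 83539/2 ≈ 41770.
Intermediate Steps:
Z(W) = 119/2 (Z(W) = -4 + (79 - 1*(-48))/2 = -4 + (79 + 48)/2 = -4 + (½)*127 = -4 + 127/2 = 119/2)
Z(-56 + 86) + 41710 = 119/2 + 41710 = 83539/2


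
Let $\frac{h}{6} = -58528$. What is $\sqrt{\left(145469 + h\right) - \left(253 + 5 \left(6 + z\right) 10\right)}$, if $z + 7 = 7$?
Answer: $2 i \sqrt{51563} \approx 454.15 i$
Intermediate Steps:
$h = -351168$ ($h = 6 \left(-58528\right) = -351168$)
$z = 0$ ($z = -7 + 7 = 0$)
$\sqrt{\left(145469 + h\right) - \left(253 + 5 \left(6 + z\right) 10\right)} = \sqrt{\left(145469 - 351168\right) - \left(253 + 5 \left(6 + 0\right) 10\right)} = \sqrt{-205699 - \left(253 + 5 \cdot 6 \cdot 10\right)} = \sqrt{-205699 - 553} = \sqrt{-206252} = 2 i \sqrt{51563}$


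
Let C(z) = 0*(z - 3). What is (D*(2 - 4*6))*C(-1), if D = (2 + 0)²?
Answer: 0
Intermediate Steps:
D = 4 (D = 2² = 4)
C(z) = 0 (C(z) = 0*(-3 + z) = 0)
(D*(2 - 4*6))*C(-1) = (4*(2 - 4*6))*0 = (4*(2 - 24))*0 = (4*(-22))*0 = -88*0 = 0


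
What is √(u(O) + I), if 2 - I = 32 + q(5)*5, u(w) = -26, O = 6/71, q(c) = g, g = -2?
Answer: I*√46 ≈ 6.7823*I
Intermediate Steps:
q(c) = -2
O = 6/71 (O = 6*(1/71) = 6/71 ≈ 0.084507)
I = -20 (I = 2 - (32 - 2*5) = 2 - (32 - 10) = 2 - 1*22 = 2 - 22 = -20)
√(u(O) + I) = √(-26 - 20) = √(-46) = I*√46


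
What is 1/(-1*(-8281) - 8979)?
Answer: -1/698 ≈ -0.0014327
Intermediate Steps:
1/(-1*(-8281) - 8979) = 1/(8281 - 8979) = 1/(-698) = -1/698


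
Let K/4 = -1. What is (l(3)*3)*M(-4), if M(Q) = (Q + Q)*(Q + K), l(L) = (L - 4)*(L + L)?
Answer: -1152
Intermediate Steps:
K = -4 (K = 4*(-1) = -4)
l(L) = 2*L*(-4 + L) (l(L) = (-4 + L)*(2*L) = 2*L*(-4 + L))
M(Q) = 2*Q*(-4 + Q) (M(Q) = (Q + Q)*(Q - 4) = (2*Q)*(-4 + Q) = 2*Q*(-4 + Q))
(l(3)*3)*M(-4) = ((2*3*(-4 + 3))*3)*(2*(-4)*(-4 - 4)) = ((2*3*(-1))*3)*(2*(-4)*(-8)) = -6*3*64 = -18*64 = -1152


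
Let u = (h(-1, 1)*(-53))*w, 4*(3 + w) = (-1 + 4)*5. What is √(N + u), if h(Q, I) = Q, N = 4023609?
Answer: √16094595/2 ≈ 2005.9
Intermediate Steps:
w = ¾ (w = -3 + ((-1 + 4)*5)/4 = -3 + (3*5)/4 = -3 + (¼)*15 = -3 + 15/4 = ¾ ≈ 0.75000)
u = 159/4 (u = -1*(-53)*(¾) = 53*(¾) = 159/4 ≈ 39.750)
√(N + u) = √(4023609 + 159/4) = √(16094595/4) = √16094595/2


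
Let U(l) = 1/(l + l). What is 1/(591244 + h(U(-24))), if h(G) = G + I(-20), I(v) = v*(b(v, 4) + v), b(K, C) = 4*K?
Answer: 48/28475711 ≈ 1.6856e-6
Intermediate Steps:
U(l) = 1/(2*l)
I(v) = 5*v² (I(v) = v*(4*v + v) = v*(5*v) = 5*v²)
h(G) = 2000 + G (h(G) = G + 5*(-20)² = G + 5*400 = G + 2000 = 2000 + G)
1/(591244 + h(U(-24))) = 1/(591244 + (2000 + (½)/(-24))) = 1/(591244 + (2000 + (½)*(-1/24))) = 1/(591244 + (2000 - 1/48)) = 1/(591244 + 95999/48) = 1/(28475711/48) = 48/28475711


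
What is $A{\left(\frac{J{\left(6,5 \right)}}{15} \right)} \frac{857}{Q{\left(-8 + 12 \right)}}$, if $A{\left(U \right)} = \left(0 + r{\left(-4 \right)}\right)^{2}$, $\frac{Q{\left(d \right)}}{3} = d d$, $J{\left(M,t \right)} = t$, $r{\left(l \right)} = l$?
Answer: $\frac{857}{3} \approx 285.67$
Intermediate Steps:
$Q{\left(d \right)} = 3 d^{2}$ ($Q{\left(d \right)} = 3 d d = 3 d^{2}$)
$A{\left(U \right)} = 16$ ($A{\left(U \right)} = \left(0 - 4\right)^{2} = \left(-4\right)^{2} = 16$)
$A{\left(\frac{J{\left(6,5 \right)}}{15} \right)} \frac{857}{Q{\left(-8 + 12 \right)}} = 16 \frac{857}{3 \left(-8 + 12\right)^{2}} = 16 \frac{857}{3 \cdot 4^{2}} = 16 \frac{857}{3 \cdot 16} = 16 \cdot \frac{857}{48} = \frac{857}{3}$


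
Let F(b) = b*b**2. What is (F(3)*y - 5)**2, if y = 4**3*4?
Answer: 47706649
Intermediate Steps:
y = 256 (y = 64*4 = 256)
F(b) = b**3
(F(3)*y - 5)**2 = (3**3*256 - 5)**2 = (27*256 - 5)**2 = (6912 - 5)**2 = 6907**2 = 47706649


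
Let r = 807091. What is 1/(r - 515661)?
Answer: 1/291430 ≈ 3.4314e-6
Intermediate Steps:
1/(r - 515661) = 1/(807091 - 515661) = 1/291430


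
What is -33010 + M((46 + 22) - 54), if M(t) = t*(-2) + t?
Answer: -33024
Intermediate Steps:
M(t) = -t (M(t) = -2*t + t = -t)
-33010 + M((46 + 22) - 54) = -33010 - ((46 + 22) - 54) = -33010 - (68 - 54) = -33010 - 1*14 = -33010 - 14 = -33024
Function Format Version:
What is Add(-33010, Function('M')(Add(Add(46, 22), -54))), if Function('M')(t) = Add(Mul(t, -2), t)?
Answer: -33024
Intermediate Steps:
Function('M')(t) = Mul(-1, t) (Function('M')(t) = Add(Mul(-2, t), t) = Mul(-1, t))
Add(-33010, Function('M')(Add(Add(46, 22), -54))) = Add(-33010, Mul(-1, Add(Add(46, 22), -54))) = Add(-33010, Mul(-1, Add(68, -54))) = Add(-33010, Mul(-1, 14)) = Add(-33010, -14) = -33024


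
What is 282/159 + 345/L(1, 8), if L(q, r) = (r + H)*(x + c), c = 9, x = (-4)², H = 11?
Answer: 12587/5035 ≈ 2.4999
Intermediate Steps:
x = 16
L(q, r) = 275 + 25*r (L(q, r) = (r + 11)*(16 + 9) = (11 + r)*25 = 275 + 25*r)
282/159 + 345/L(1, 8) = 282/159 + 345/(275 + 25*8) = 282*(1/159) + 345/(275 + 200) = 94/53 + 345/475 = 94/53 + 345*(1/475) = 94/53 + 69/95 = 12587/5035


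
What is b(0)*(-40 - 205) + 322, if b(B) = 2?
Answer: -168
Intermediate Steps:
b(0)*(-40 - 205) + 322 = 2*(-40 - 205) + 322 = 2*(-245) + 322 = -490 + 322 = -168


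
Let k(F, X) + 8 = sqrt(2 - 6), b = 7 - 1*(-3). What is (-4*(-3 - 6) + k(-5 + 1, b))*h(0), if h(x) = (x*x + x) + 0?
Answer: 0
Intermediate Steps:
b = 10 (b = 7 + 3 = 10)
k(F, X) = -8 + 2*I (k(F, X) = -8 + sqrt(2 - 6) = -8 + sqrt(-4) = -8 + 2*I)
h(x) = x + x**2 (h(x) = (x**2 + x) + 0 = (x + x**2) + 0 = x + x**2)
(-4*(-3 - 6) + k(-5 + 1, b))*h(0) = (-4*(-3 - 6) + (-8 + 2*I))*(0*(1 + 0)) = (-4*(-9) + (-8 + 2*I))*(0*1) = (36 + (-8 + 2*I))*0 = (28 + 2*I)*0 = 0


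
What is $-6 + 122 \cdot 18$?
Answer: $2190$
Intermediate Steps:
$-6 + 122 \cdot 18 = -6 + 2196 = 2190$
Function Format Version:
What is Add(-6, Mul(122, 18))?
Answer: 2190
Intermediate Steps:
Add(-6, Mul(122, 18)) = Add(-6, 2196) = 2190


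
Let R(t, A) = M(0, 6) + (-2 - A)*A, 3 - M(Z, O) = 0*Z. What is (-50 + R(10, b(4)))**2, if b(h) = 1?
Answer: 2500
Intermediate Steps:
M(Z, O) = 3 (M(Z, O) = 3 - 0*Z = 3 - 1*0 = 3 + 0 = 3)
R(t, A) = 3 + A*(-2 - A) (R(t, A) = 3 + (-2 - A)*A = 3 + A*(-2 - A))
(-50 + R(10, b(4)))**2 = (-50 + (3 - 1*1**2 - 2*1))**2 = (-50 + (3 - 1*1 - 2))**2 = (-50 + (3 - 1 - 2))**2 = (-50 + 0)**2 = (-50)**2 = 2500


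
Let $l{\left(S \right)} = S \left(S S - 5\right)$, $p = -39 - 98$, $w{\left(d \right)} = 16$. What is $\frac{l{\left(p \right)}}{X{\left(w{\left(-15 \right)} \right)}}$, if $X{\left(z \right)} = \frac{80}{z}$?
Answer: $- \frac{2570668}{5} \approx -5.1413 \cdot 10^{5}$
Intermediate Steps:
$p = -137$ ($p = -39 - 98 = -137$)
$l{\left(S \right)} = S \left(-5 + S^{2}\right)$ ($l{\left(S \right)} = S \left(S^{2} - 5\right) = S \left(-5 + S^{2}\right)$)
$\frac{l{\left(p \right)}}{X{\left(w{\left(-15 \right)} \right)}} = \frac{\left(-137\right) \left(-5 + \left(-137\right)^{2}\right)}{80 \cdot \frac{1}{16}} = \frac{\left(-137\right) \left(-5 + 18769\right)}{80 \cdot \frac{1}{16}} = \frac{\left(-137\right) 18764}{5} = \left(-2570668\right) \frac{1}{5} = - \frac{2570668}{5}$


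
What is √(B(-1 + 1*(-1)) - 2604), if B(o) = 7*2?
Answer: I*√2590 ≈ 50.892*I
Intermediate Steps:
B(o) = 14
√(B(-1 + 1*(-1)) - 2604) = √(14 - 2604) = √(-2590) = I*√2590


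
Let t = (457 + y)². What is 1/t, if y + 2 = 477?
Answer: 1/868624 ≈ 1.1512e-6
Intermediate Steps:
y = 475 (y = -2 + 477 = 475)
t = 868624 (t = (457 + 475)² = 932² = 868624)
1/t = 1/868624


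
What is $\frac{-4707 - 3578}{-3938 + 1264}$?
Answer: $\frac{8285}{2674} \approx 3.0984$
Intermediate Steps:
$\frac{-4707 - 3578}{-3938 + 1264} = \frac{-4707 - 3578}{-2674} = \left(-8285\right) \left(- \frac{1}{2674}\right) = \frac{8285}{2674}$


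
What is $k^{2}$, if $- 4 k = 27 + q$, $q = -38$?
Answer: $\frac{121}{16} \approx 7.5625$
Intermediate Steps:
$k = \frac{11}{4}$ ($k = - \frac{27 - 38}{4} = \left(- \frac{1}{4}\right) \left(-11\right) = \frac{11}{4} \approx 2.75$)
$k^{2} = \left(\frac{11}{4}\right)^{2} = \frac{121}{16}$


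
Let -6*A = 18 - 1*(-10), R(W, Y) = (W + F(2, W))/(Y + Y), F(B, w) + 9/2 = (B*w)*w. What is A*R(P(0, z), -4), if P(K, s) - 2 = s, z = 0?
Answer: 77/24 ≈ 3.2083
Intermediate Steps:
P(K, s) = 2 + s
F(B, w) = -9/2 + B*w² (F(B, w) = -9/2 + (B*w)*w = -9/2 + B*w²)
R(W, Y) = (-9/2 + W + 2*W²)/(2*Y) (R(W, Y) = (W + (-9/2 + 2*W²))/(Y + Y) = (-9/2 + W + 2*W²)/((2*Y)) = (-9/2 + W + 2*W²)*(1/(2*Y)) = (-9/2 + W + 2*W²)/(2*Y))
A = -14/3 (A = -(18 - 1*(-10))/6 = -(18 + 10)/6 = -⅙*28 = -14/3 ≈ -4.6667)
A*R(P(0, z), -4) = -14*(-9/4 + (2 + 0)² + (2 + 0)/2)/(3*(-4)) = -(-7)*(-9/4 + 2² + (½)*2)/6 = -(-7)*(-9/4 + 4 + 1)/6 = -(-7)*11/(6*4) = -14/3*(-11/16) = 77/24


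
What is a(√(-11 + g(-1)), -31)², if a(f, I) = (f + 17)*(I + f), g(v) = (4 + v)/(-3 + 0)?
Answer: 288169 + 30184*I*√3 ≈ 2.8817e+5 + 52280.0*I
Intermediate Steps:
g(v) = -4/3 - v/3 (g(v) = (4 + v)/(-3) = (4 + v)*(-⅓) = -4/3 - v/3)
a(f, I) = (17 + f)*(I + f)
a(√(-11 + g(-1)), -31)² = ((√(-11 + (-4/3 - ⅓*(-1))))² + 17*(-31) + 17*√(-11 + (-4/3 - ⅓*(-1))) - 31*√(-11 + (-4/3 - ⅓*(-1))))² = ((√(-11 + (-4/3 + ⅓)))² - 527 + 17*√(-11 + (-4/3 + ⅓)) - 31*√(-11 + (-4/3 + ⅓)))² = ((√(-11 - 1))² - 527 + 17*√(-11 - 1) - 31*√(-11 - 1))² = ((√(-12))² - 527 + 17*√(-12) - 62*I*√3)² = ((2*I*√3)² - 527 + 17*(2*I*√3) - 62*I*√3)² = (-12 - 527 + 34*I*√3 - 62*I*√3)² = (-539 - 28*I*√3)²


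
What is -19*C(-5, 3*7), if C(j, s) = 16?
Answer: -304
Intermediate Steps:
-19*C(-5, 3*7) = -19*16 = -304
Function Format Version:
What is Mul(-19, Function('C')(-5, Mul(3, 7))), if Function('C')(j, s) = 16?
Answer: -304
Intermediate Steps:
Mul(-19, Function('C')(-5, Mul(3, 7))) = Mul(-19, 16) = -304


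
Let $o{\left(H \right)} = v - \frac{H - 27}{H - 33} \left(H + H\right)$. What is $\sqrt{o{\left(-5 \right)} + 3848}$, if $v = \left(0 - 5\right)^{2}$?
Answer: $\frac{\sqrt{1401193}}{19} \approx 62.301$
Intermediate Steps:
$v = 25$ ($v = \left(-5\right)^{2} = 25$)
$o{\left(H \right)} = 25 - \frac{2 H \left(-27 + H\right)}{-33 + H}$ ($o{\left(H \right)} = 25 - \frac{H - 27}{H - 33} \left(H + H\right) = 25 - \frac{-27 + H}{-33 + H} 2 H = 25 - \frac{2 H \left(-27 + H\right)}{-33 + H}$)
$\sqrt{o{\left(-5 \right)} + 3848} = \sqrt{\frac{-825 - 2 \left(-5\right)^{2} + 79 \left(-5\right)}{-33 - 5} + 3848} = \sqrt{\frac{-825 - 50 - 395}{-38} + 3848} = \sqrt{- \frac{-825 - 50 - 395}{38} + 3848} = \sqrt{\left(- \frac{1}{38}\right) \left(-1270\right) + 3848} = \sqrt{\frac{635}{19} + 3848} = \sqrt{\frac{73747}{19}} = \frac{\sqrt{1401193}}{19}$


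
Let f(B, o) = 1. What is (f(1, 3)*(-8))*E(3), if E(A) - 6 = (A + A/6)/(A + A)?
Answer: -158/3 ≈ -52.667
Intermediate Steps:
E(A) = 79/12 (E(A) = 6 + (A + A/6)/(A + A) = 6 + (A + A*(⅙))/((2*A)) = 6 + (A + A/6)*(1/(2*A)) = 6 + (7*A/6)*(1/(2*A)) = 6 + 7/12 = 79/12)
(f(1, 3)*(-8))*E(3) = (1*(-8))*(79/12) = -8*79/12 = -158/3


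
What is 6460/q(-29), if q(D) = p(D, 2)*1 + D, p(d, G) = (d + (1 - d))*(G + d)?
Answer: -1615/14 ≈ -115.36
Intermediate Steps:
p(d, G) = G + d (p(d, G) = 1*(G + d) = G + d)
q(D) = 2 + 2*D (q(D) = (2 + D)*1 + D = (2 + D) + D = 2 + 2*D)
6460/q(-29) = 6460/(2 + 2*(-29)) = 6460/(2 - 58) = 6460/(-56) = 6460*(-1/56) = -1615/14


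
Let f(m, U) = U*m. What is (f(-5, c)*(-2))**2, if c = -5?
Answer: 2500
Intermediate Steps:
(f(-5, c)*(-2))**2 = (-5*(-5)*(-2))**2 = (25*(-2))**2 = (-50)**2 = 2500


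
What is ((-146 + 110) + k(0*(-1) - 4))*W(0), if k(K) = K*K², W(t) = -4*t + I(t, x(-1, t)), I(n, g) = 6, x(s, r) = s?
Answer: -600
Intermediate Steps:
W(t) = 6 - 4*t (W(t) = -4*t + 6 = 6 - 4*t)
k(K) = K³
((-146 + 110) + k(0*(-1) - 4))*W(0) = ((-146 + 110) + (0*(-1) - 4)³)*(6 - 4*0) = (-36 + (0 - 4)³)*(6 + 0) = (-36 + (-4)³)*6 = (-36 - 64)*6 = -100*6 = -600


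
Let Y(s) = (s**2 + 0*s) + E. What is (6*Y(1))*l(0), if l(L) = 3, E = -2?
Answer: -18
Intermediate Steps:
Y(s) = -2 + s**2 (Y(s) = (s**2 + 0*s) - 2 = (s**2 + 0) - 2 = s**2 - 2 = -2 + s**2)
(6*Y(1))*l(0) = (6*(-2 + 1**2))*3 = (6*(-2 + 1))*3 = (6*(-1))*3 = -6*3 = -18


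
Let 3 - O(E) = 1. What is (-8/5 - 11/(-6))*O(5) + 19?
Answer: 292/15 ≈ 19.467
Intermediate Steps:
O(E) = 2 (O(E) = 3 - 1*1 = 3 - 1 = 2)
(-8/5 - 11/(-6))*O(5) + 19 = (-8/5 - 11/(-6))*2 + 19 = (-8*⅕ - 11*(-⅙))*2 + 19 = (-8/5 + 11/6)*2 + 19 = (7/30)*2 + 19 = 7/15 + 19 = 292/15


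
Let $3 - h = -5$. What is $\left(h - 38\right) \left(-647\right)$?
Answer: $19410$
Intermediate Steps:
$h = 8$ ($h = 3 - -5 = 3 + 5 = 8$)
$\left(h - 38\right) \left(-647\right) = \left(8 - 38\right) \left(-647\right) = \left(-30\right) \left(-647\right) = 19410$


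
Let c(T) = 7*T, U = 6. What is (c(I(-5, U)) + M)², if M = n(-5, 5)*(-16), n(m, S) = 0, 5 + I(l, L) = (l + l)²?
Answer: 442225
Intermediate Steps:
I(l, L) = -5 + 4*l² (I(l, L) = -5 + (l + l)² = -5 + (2*l)² = -5 + 4*l²)
M = 0 (M = 0*(-16) = 0)
(c(I(-5, U)) + M)² = (7*(-5 + 4*(-5)²) + 0)² = (7*(-5 + 4*25) + 0)² = (7*(-5 + 100) + 0)² = (7*95 + 0)² = (665 + 0)² = 665² = 442225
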